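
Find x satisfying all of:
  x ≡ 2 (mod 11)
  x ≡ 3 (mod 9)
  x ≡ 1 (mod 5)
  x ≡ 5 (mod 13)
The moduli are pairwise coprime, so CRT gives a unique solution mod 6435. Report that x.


Product of moduli M = 11 · 9 · 5 · 13 = 6435.
Merge one congruence at a time:
  Start: x ≡ 2 (mod 11).
  Combine with x ≡ 3 (mod 9); new modulus lcm = 99.
    Write x = 2 + 11·t and substitute into x ≡ 3 (mod 9): 11·t ≡ 3 − 2 = 1 (mod 9).
    Reduce coefficients mod 9: 2·t ≡ 1 (mod 9).
    The inverse of 2 mod 9 is 5 (since 2·5 = 10 = 1·9 + 1), so t ≡ 5·1 = 5 ≡ 5 (mod 9).
    Then x = 2 + 11·5 = 57, valid modulo lcm(11, 9) = 99: x ≡ 57 (mod 99).
  Combine with x ≡ 1 (mod 5); new modulus lcm = 495.
    Write x = 57 + 99·t and substitute into x ≡ 1 (mod 5): 99·t ≡ 1 − 57 = -56 (mod 5).
    Reduce coefficients mod 5: 4·t ≡ 4 (mod 5).
    The inverse of 4 mod 5 is 4 (since 4·4 = 16 = 3·5 + 1), so t ≡ 4·4 = 16 ≡ 1 (mod 5).
    Then x = 57 + 99·1 = 156, valid modulo lcm(99, 5) = 495: x ≡ 156 (mod 495).
  Combine with x ≡ 5 (mod 13); new modulus lcm = 6435.
    Write x = 156 + 495·t and substitute into x ≡ 5 (mod 13): 495·t ≡ 5 − 156 = -151 (mod 13).
    Reduce coefficients mod 13: 1·t ≡ 5 (mod 13).
    So t ≡ 5 (mod 13).
    Then x = 156 + 495·5 = 2631, valid modulo lcm(495, 13) = 6435: x ≡ 2631 (mod 6435).
Verify against each original: 2631 mod 11 = 2, 2631 mod 9 = 3, 2631 mod 5 = 1, 2631 mod 13 = 5.

x ≡ 2631 (mod 6435).


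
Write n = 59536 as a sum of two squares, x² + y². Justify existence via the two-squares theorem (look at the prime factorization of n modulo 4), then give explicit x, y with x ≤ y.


Step 1: Factor n = 59536 = 2^4 · 61^2.
Step 2: Check the mod-4 condition on each prime factor: 2 = 2 (special); 61 ≡ 1 (mod 4), exponent 2.
All primes ≡ 3 (mod 4) appear to even exponent (or don't appear), so by the two-squares theorem n IS expressible as a sum of two squares.
Step 3: Build a representation. Group n = k² · m with k = 4 and m = 61 · 61 = 3721 (a product of primes ≡ 1 (mod 4)); a representation of m scales to one of n via (k·x)² + (k·y)² = k²(x² + y²). Each prime p ≡ 1 (mod 4) is itself a sum of two squares; find a² by testing p − a² for a perfect square:
  61: 61 − 1² = 60, 61 − 2² = 57, 61 − 3² = 52, 61 − 4² = 45, 61 − 5² = 36 = 6² ⇒ 61 = 5² + 6².
  Combine using the Brahmagupta–Fibonacci identity (a² + b²)(c² + d²) = (ac − bd)² + (ad + bc)² = (ac + bd)² + (ad − bc)²:
  61 · 61 = 3721: from (5² + 6²)(5² + 6²), take (5·5 − 6·6, 5·6 + 6·5) = (25 − 36, 30 + 30) = (-11, 60); dropping signs (only squares matter) gives (11, 60); check 11² + 60² = 121 + 3600 = 3721 ✓.
  Scale by k = 4: (4·11, 4·60) = (44, 240).
Step 4: Order so x ≤ y and verify: 44² + 240² = 1936 + 57600 = 59536 = n. ✓

n = 59536 = 44² + 240² (one valid representation with x ≤ y).


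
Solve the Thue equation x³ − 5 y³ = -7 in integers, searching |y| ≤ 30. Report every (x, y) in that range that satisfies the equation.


The equation is x³ - 5y³ = -7. For fixed y, x³ = 5·y³ − 7, so a solution requires the RHS to be a perfect cube.
Strategy: iterate y from -30 to 30, compute RHS = 5·y³ − 7, and check whether it is a (positive or negative) perfect cube.
Check small values of y:
  y = 0: RHS = -7 is not a perfect cube.
  y = 1: RHS = -2 is not a perfect cube.
  y = -1: RHS = -12 is not a perfect cube.
  y = 2: RHS = 33 is not a perfect cube.
  y = -2: RHS = -47 is not a perfect cube.
  y = 3: RHS = 128 is not a perfect cube.
  y = -3: RHS = -142 is not a perfect cube.
Continuing the search up to |y| = 30 finds no solutions either.
No (x, y) in the scanned range satisfies the equation.

No integer solutions with |y| ≤ 30.


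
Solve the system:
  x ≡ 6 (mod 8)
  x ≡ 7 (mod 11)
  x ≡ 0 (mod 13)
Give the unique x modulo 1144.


Moduli 8, 11, 13 are pairwise coprime; by CRT there is a unique solution modulo M = 8 · 11 · 13 = 1144.
Solve pairwise, accumulating the modulus:
  Start with x ≡ 6 (mod 8).
  Combine with x ≡ 7 (mod 11): since gcd(8, 11) = 1, we get a unique residue mod 88.
    Write x = 6 + 8·t and substitute into x ≡ 7 (mod 11): 8·t ≡ 7 − 6 = 1 (mod 11).
    The inverse of 8 mod 11 is 7 (since 8·7 = 56 = 5·11 + 1), so t ≡ 7·1 = 7 ≡ 7 (mod 11).
    Then x = 6 + 8·7 = 62, valid modulo lcm(8, 11) = 88: x ≡ 62 (mod 88).
  Combine with x ≡ 0 (mod 13): since gcd(88, 13) = 1, we get a unique residue mod 1144.
    Write x = 62 + 88·t and substitute into x ≡ 0 (mod 13): 88·t ≡ 0 − 62 = -62 (mod 13).
    Reduce coefficients mod 13: 10·t ≡ 3 (mod 13).
    The inverse of 10 mod 13 is 4 (since 10·4 = 40 = 3·13 + 1), so t ≡ 4·3 = 12 ≡ 12 (mod 13).
    Then x = 62 + 88·12 = 1118, valid modulo lcm(88, 13) = 1144: x ≡ 1118 (mod 1144).
Verify: 1118 mod 8 = 6 ✓, 1118 mod 11 = 7 ✓, 1118 mod 13 = 0 ✓.

x ≡ 1118 (mod 1144).


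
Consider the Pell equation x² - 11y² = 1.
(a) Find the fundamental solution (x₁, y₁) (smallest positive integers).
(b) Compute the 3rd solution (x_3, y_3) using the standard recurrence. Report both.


Step 1: Find the fundamental solution (x₁, y₁) of x² - 11y² = 1.
  Expand √11 as a continued fraction. a₀ = ⌊√11⌋ = 3; iterate m_{k+1} = d_k·a_k − m_k, d_{k+1} = (11 − m_{k+1}²)/d_k, a_{k+1} = ⌊(a₀ + m_{k+1})/d_{k+1}⌋ (starting m₀ = 0, d₀ = 1), with convergents p_k = a_k·p_{k-1} + p_{k-2}, q_k = a_k·q_{k-1} + q_{k-2} (p₋₁ = 1, q₋₁ = 0):
  k = 0: a₀ = 3; p₀/q₀ = 3/1; p₀² − 11·q₀² = 9 − 11 = -2.
  k = 1: m = 3, d = 2, a = ⌊(3 + 3)/2⌋ = 3; p/q = (3·3 + 1)/(3·1 + 0) = 10/3; p² − 11·q² = 100 − 99 = 1.
  The first convergent with p² − 11·q² = 1 gives the fundamental solution (x₁, y₁) = (10, 3).
Step 2: Apply the recurrence (x_{n+1}, y_{n+1}) = (x₁x_n + 11y₁y_n, x₁y_n + y₁x_n) repeatedly.
  From (x_1, y_1) = (10, 3): x_2 = 10·10 + 11·3·3 = 199; y_2 = 10·3 + 3·10 = 60.
  From (x_2, y_2) = (199, 60): x_3 = 10·199 + 11·3·60 = 3970; y_3 = 10·60 + 3·199 = 1197.
Step 3: Verify x_3² - 11·y_3² = 15760900 - 15760899 = 1 (should be 1). ✓

(x_1, y_1) = (10, 3); (x_3, y_3) = (3970, 1197).


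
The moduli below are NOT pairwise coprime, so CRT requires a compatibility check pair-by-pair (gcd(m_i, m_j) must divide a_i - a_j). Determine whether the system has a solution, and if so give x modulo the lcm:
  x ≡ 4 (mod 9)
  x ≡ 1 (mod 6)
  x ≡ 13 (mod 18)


Moduli 9, 6, 18 are not pairwise coprime, so CRT works modulo lcm(m_i) when all pairwise compatibility conditions hold.
Pairwise compatibility: gcd(m_i, m_j) must divide a_i - a_j for every pair.
Merge one congruence at a time:
  Start: x ≡ 4 (mod 9).
  Combine with x ≡ 1 (mod 6): gcd(9, 6) = 3; 1 - 4 = -3, which IS divisible by 3, so compatible.
    Write x = 4 + 9·t and substitute into x ≡ 1 (mod 6): 9·t ≡ 1 − 4 = -3 (mod 6).
    Divide the congruence (and modulus) by g = 3: 3·t ≡ -1 (mod 2).
    Reduce coefficients mod 2: 1·t ≡ 1 (mod 2).
    So t ≡ 1 (mod 2).
    Then x = 4 + 9·1 = 13, valid modulo lcm(9, 6) = 18: x ≡ 13 (mod 18).
  Combine with x ≡ 13 (mod 18): gcd(18, 18) = 18; 13 - 13 = 0, which IS divisible by 18, so compatible.
    Write x = 13 + 18·t and substitute into x ≡ 13 (mod 18): 18·t ≡ 13 − 13 = 0 (mod 18).
    Divide the congruence (and modulus) by g = 18: 1·t ≡ 0 (mod 1).
    Modulo 1 every t works; take t = 0.
    Then x = 13 + 18·0 = 13, valid modulo lcm(18, 18) = 18: x ≡ 13 (mod 18).
Verify: 13 mod 9 = 4, 13 mod 6 = 1, 13 mod 18 = 13.

x ≡ 13 (mod 18).


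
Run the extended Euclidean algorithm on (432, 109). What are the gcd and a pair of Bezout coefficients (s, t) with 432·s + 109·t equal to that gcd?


Euclidean algorithm on (432, 109) — divide until remainder is 0:
  432 = 3 · 109 + 105
  109 = 1 · 105 + 4
  105 = 26 · 4 + 1
  4 = 4 · 1 + 0
gcd(432, 109) = 1.
Track Bezout coefficients alongside the remainders: start with r₀ = 432 = a·1 + b·0 (s = 1, t = 0) and r₁ = 109 = a·0 + b·1 (s = 0, t = 1); each new remainder r_{k+1} = r_{k-1} − q_k·r_k inherits s_{k+1} = s_{k-1} − q_k·s_k, t_{k+1} = t_{k-1} − q_k·t_k, so r_k = a·s_k + b·t_k at every step:
  q = 3: r = 105, s = 1 − 3·0 = 1, t = 0 − 3·1 = -3  (check: 432·1 + 109·(-3) = 105)
  q = 1: r = 4, s = 0 − 1·1 = -1, t = 1 − 1·(-3) = 4  (check: 432·(-1) + 109·4 = 4)
  q = 26: r = 1, s = 1 − 26·(-1) = 27, t = -3 − 26·4 = -107  (check: 432·27 + 109·(-107) = 1)
The row with r = 1 (the gcd) gives the Bezout coefficients s = 27, t = -107.
Result: 432 · (27) + 109 · (-107) = 1.

gcd(432, 109) = 1; s = 27, t = -107 (check: 432·27 + 109·(-107) = 1).


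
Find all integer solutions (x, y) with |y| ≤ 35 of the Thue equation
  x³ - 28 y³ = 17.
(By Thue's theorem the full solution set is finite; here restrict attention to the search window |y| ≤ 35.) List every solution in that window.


The equation is x³ - 28y³ = 17. For fixed y, x³ = 28·y³ + 17, so a solution requires the RHS to be a perfect cube.
Strategy: iterate y from -35 to 35, compute RHS = 28·y³ + 17, and check whether it is a (positive or negative) perfect cube.
Check small values of y:
  y = 0: RHS = 17 is not a perfect cube.
  y = 1: RHS = 45 is not a perfect cube.
  y = -1: RHS = -11 is not a perfect cube.
  y = 2: RHS = 241 is not a perfect cube.
  y = -2: RHS = -207 is not a perfect cube.
  y = 3: RHS = 773 is not a perfect cube.
  y = -3: RHS = -739 is not a perfect cube.
Continuing the search up to |y| = 35 finds no solutions either.
No (x, y) in the scanned range satisfies the equation.

No integer solutions with |y| ≤ 35.


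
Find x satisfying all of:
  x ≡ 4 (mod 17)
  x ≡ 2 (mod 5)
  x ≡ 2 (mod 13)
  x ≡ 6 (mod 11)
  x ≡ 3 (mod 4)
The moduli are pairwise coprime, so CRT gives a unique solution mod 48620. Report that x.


Product of moduli M = 17 · 5 · 13 · 11 · 4 = 48620.
Merge one congruence at a time:
  Start: x ≡ 4 (mod 17).
  Combine with x ≡ 2 (mod 5); new modulus lcm = 85.
    Write x = 4 + 17·t and substitute into x ≡ 2 (mod 5): 17·t ≡ 2 − 4 = -2 (mod 5).
    Reduce coefficients mod 5: 2·t ≡ 3 (mod 5).
    The inverse of 2 mod 5 is 3 (since 2·3 = 6 = 1·5 + 1), so t ≡ 3·3 = 9 ≡ 4 (mod 5).
    Then x = 4 + 17·4 = 72, valid modulo lcm(17, 5) = 85: x ≡ 72 (mod 85).
  Combine with x ≡ 2 (mod 13); new modulus lcm = 1105.
    Write x = 72 + 85·t and substitute into x ≡ 2 (mod 13): 85·t ≡ 2 − 72 = -70 (mod 13).
    Reduce coefficients mod 13: 7·t ≡ 8 (mod 13).
    The inverse of 7 mod 13 is 2 (since 7·2 = 14 = 1·13 + 1), so t ≡ 2·8 = 16 ≡ 3 (mod 13).
    Then x = 72 + 85·3 = 327, valid modulo lcm(85, 13) = 1105: x ≡ 327 (mod 1105).
  Combine with x ≡ 6 (mod 11); new modulus lcm = 12155.
    Write x = 327 + 1105·t and substitute into x ≡ 6 (mod 11): 1105·t ≡ 6 − 327 = -321 (mod 11).
    Reduce coefficients mod 11: 5·t ≡ 9 (mod 11).
    The inverse of 5 mod 11 is 9 (since 5·9 = 45 = 4·11 + 1), so t ≡ 9·9 = 81 ≡ 4 (mod 11).
    Then x = 327 + 1105·4 = 4747, valid modulo lcm(1105, 11) = 12155: x ≡ 4747 (mod 12155).
  Combine with x ≡ 3 (mod 4); new modulus lcm = 48620.
    Write x = 4747 + 12155·t and substitute into x ≡ 3 (mod 4): 12155·t ≡ 3 − 4747 = -4744 (mod 4).
    Reduce coefficients mod 4: 3·t ≡ 0 (mod 4).
    The inverse of 3 mod 4 is 3 (since 3·3 = 9 = 2·4 + 1), so t ≡ 3·0 = 0 ≡ 0 (mod 4).
    Then x = 4747 + 12155·0 = 4747, valid modulo lcm(12155, 4) = 48620: x ≡ 4747 (mod 48620).
Verify against each original: 4747 mod 17 = 4, 4747 mod 5 = 2, 4747 mod 13 = 2, 4747 mod 11 = 6, 4747 mod 4 = 3.

x ≡ 4747 (mod 48620).


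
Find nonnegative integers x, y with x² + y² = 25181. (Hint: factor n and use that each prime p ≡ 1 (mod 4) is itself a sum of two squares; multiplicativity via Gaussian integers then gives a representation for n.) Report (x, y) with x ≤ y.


Step 1: Factor n = 25181 = 13^2 · 149.
Step 2: Check the mod-4 condition on each prime factor: 13 ≡ 1 (mod 4), exponent 2; 149 ≡ 1 (mod 4), exponent 1.
All primes ≡ 3 (mod 4) appear to even exponent (or don't appear), so by the two-squares theorem n IS expressible as a sum of two squares.
Step 3: Build a representation. Here n = 13 · 13 · 149 is a product of primes ≡ 1 (mod 4). Each prime p ≡ 1 (mod 4) is itself a sum of two squares; find a² by testing p − a² for a perfect square:
  13: 13 − 1² = 12, 13 − 2² = 9 = 3² ⇒ 13 = 2² + 3².
  149: 149 − 1² = 148, 149 − 2² = 145, 149 − 3² = 140, 149 − 4² = 133, 149 − 5² = 124, 149 − 6² = 113, 149 − 7² = 100 = 10² ⇒ 149 = 7² + 10².
  Combine using the Brahmagupta–Fibonacci identity (a² + b²)(c² + d²) = (ac − bd)² + (ad + bc)² = (ac + bd)² + (ad − bc)²:
  13 · 13 = 169: from (2² + 3²)(2² + 3²), take (2·2 − 3·3, 2·3 + 3·2) = (4 − 9, 6 + 6) = (-5, 12); dropping signs (only squares matter) gives (5, 12); check 5² + 12² = 25 + 144 = 169 ✓.
  169 · 149 = 25181: from (5² + 12²)(7² + 10²), take (5·7 − 12·10, 5·10 + 12·7) = (35 − 120, 50 + 84) = (-85, 134); dropping signs (only squares matter) gives (85, 134); check 85² + 134² = 7225 + 17956 = 25181 ✓.
Step 4: Order so x ≤ y and verify: 85² + 134² = 7225 + 17956 = 25181 = n. ✓

n = 25181 = 85² + 134² (one valid representation with x ≤ y).


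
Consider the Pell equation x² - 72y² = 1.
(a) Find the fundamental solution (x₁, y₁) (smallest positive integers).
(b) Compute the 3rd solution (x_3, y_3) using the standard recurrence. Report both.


Step 1: Find the fundamental solution (x₁, y₁) of x² - 72y² = 1.
  Expand √72 as a continued fraction. a₀ = ⌊√72⌋ = 8; iterate m_{k+1} = d_k·a_k − m_k, d_{k+1} = (72 − m_{k+1}²)/d_k, a_{k+1} = ⌊(a₀ + m_{k+1})/d_{k+1}⌋ (starting m₀ = 0, d₀ = 1), with convergents p_k = a_k·p_{k-1} + p_{k-2}, q_k = a_k·q_{k-1} + q_{k-2} (p₋₁ = 1, q₋₁ = 0):
  k = 0: a₀ = 8; p₀/q₀ = 8/1; p₀² − 72·q₀² = 64 − 72 = -8.
  k = 1: m = 8, d = 8, a = ⌊(8 + 8)/8⌋ = 2; p/q = (2·8 + 1)/(2·1 + 0) = 17/2; p² − 72·q² = 289 − 288 = 1.
  The first convergent with p² − 72·q² = 1 gives the fundamental solution (x₁, y₁) = (17, 2).
Step 2: Apply the recurrence (x_{n+1}, y_{n+1}) = (x₁x_n + 72y₁y_n, x₁y_n + y₁x_n) repeatedly.
  From (x_1, y_1) = (17, 2): x_2 = 17·17 + 72·2·2 = 577; y_2 = 17·2 + 2·17 = 68.
  From (x_2, y_2) = (577, 68): x_3 = 17·577 + 72·2·68 = 19601; y_3 = 17·68 + 2·577 = 2310.
Step 3: Verify x_3² - 72·y_3² = 384199201 - 384199200 = 1 (should be 1). ✓

(x_1, y_1) = (17, 2); (x_3, y_3) = (19601, 2310).


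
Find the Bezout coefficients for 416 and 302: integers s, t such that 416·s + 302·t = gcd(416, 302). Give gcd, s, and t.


Euclidean algorithm on (416, 302) — divide until remainder is 0:
  416 = 1 · 302 + 114
  302 = 2 · 114 + 74
  114 = 1 · 74 + 40
  74 = 1 · 40 + 34
  40 = 1 · 34 + 6
  34 = 5 · 6 + 4
  6 = 1 · 4 + 2
  4 = 2 · 2 + 0
gcd(416, 302) = 2.
Track Bezout coefficients alongside the remainders: start with r₀ = 416 = a·1 + b·0 (s = 1, t = 0) and r₁ = 302 = a·0 + b·1 (s = 0, t = 1); each new remainder r_{k+1} = r_{k-1} − q_k·r_k inherits s_{k+1} = s_{k-1} − q_k·s_k, t_{k+1} = t_{k-1} − q_k·t_k, so r_k = a·s_k + b·t_k at every step:
  q = 1: r = 114, s = 1 − 1·0 = 1, t = 0 − 1·1 = -1  (check: 416·1 + 302·(-1) = 114)
  q = 2: r = 74, s = 0 − 2·1 = -2, t = 1 − 2·(-1) = 3  (check: 416·(-2) + 302·3 = 74)
  q = 1: r = 40, s = 1 − 1·(-2) = 3, t = -1 − 1·3 = -4  (check: 416·3 + 302·(-4) = 40)
  q = 1: r = 34, s = -2 − 1·3 = -5, t = 3 − 1·(-4) = 7  (check: 416·(-5) + 302·7 = 34)
  q = 1: r = 6, s = 3 − 1·(-5) = 8, t = -4 − 1·7 = -11  (check: 416·8 + 302·(-11) = 6)
  q = 5: r = 4, s = -5 − 5·8 = -45, t = 7 − 5·(-11) = 62  (check: 416·(-45) + 302·62 = 4)
  q = 1: r = 2, s = 8 − 1·(-45) = 53, t = -11 − 1·62 = -73  (check: 416·53 + 302·(-73) = 2)
The row with r = 2 (the gcd) gives the Bezout coefficients s = 53, t = -73.
Result: 416 · (53) + 302 · (-73) = 2.

gcd(416, 302) = 2; s = 53, t = -73 (check: 416·53 + 302·(-73) = 2).


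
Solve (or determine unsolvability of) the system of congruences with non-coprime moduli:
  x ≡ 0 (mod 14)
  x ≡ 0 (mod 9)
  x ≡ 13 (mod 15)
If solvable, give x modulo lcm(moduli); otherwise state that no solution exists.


Moduli 14, 9, 15 are not pairwise coprime, so CRT works modulo lcm(m_i) when all pairwise compatibility conditions hold.
Pairwise compatibility: gcd(m_i, m_j) must divide a_i - a_j for every pair.
Merge one congruence at a time:
  Start: x ≡ 0 (mod 14).
  Combine with x ≡ 0 (mod 9): gcd(14, 9) = 1; 0 - 0 = 0, which IS divisible by 1, so compatible.
    Write x = 0 + 14·t and substitute into x ≡ 0 (mod 9): 14·t ≡ 0 − 0 = 0 (mod 9).
    Reduce coefficients mod 9: 5·t ≡ 0 (mod 9).
    The inverse of 5 mod 9 is 2 (since 5·2 = 10 = 1·9 + 1), so t ≡ 2·0 = 0 ≡ 0 (mod 9).
    Then x = 0 + 14·0 = 0, valid modulo lcm(14, 9) = 126: x ≡ 0 (mod 126).
  Combine with x ≡ 13 (mod 15): gcd(126, 15) = 3, and 13 - 0 = 13 is NOT divisible by 3.
    ⇒ system is inconsistent (no integer solution).

No solution (the system is inconsistent).


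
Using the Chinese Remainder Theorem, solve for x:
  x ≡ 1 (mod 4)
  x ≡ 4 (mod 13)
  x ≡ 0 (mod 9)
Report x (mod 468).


Moduli 4, 13, 9 are pairwise coprime; by CRT there is a unique solution modulo M = 4 · 13 · 9 = 468.
Solve pairwise, accumulating the modulus:
  Start with x ≡ 1 (mod 4).
  Combine with x ≡ 4 (mod 13): since gcd(4, 13) = 1, we get a unique residue mod 52.
    Write x = 1 + 4·t and substitute into x ≡ 4 (mod 13): 4·t ≡ 4 − 1 = 3 (mod 13).
    The inverse of 4 mod 13 is 10 (since 4·10 = 40 = 3·13 + 1), so t ≡ 10·3 = 30 ≡ 4 (mod 13).
    Then x = 1 + 4·4 = 17, valid modulo lcm(4, 13) = 52: x ≡ 17 (mod 52).
  Combine with x ≡ 0 (mod 9): since gcd(52, 9) = 1, we get a unique residue mod 468.
    Write x = 17 + 52·t and substitute into x ≡ 0 (mod 9): 52·t ≡ 0 − 17 = -17 (mod 9).
    Reduce coefficients mod 9: 7·t ≡ 1 (mod 9).
    The inverse of 7 mod 9 is 4 (since 7·4 = 28 = 3·9 + 1), so t ≡ 4·1 = 4 ≡ 4 (mod 9).
    Then x = 17 + 52·4 = 225, valid modulo lcm(52, 9) = 468: x ≡ 225 (mod 468).
Verify: 225 mod 4 = 1 ✓, 225 mod 13 = 4 ✓, 225 mod 9 = 0 ✓.

x ≡ 225 (mod 468).


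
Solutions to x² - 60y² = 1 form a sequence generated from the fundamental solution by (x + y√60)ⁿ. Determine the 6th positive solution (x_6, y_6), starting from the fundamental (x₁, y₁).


Step 1: Find the fundamental solution (x₁, y₁) of x² - 60y² = 1.
  Expand √60 as a continued fraction. a₀ = ⌊√60⌋ = 7; iterate m_{k+1} = d_k·a_k − m_k, d_{k+1} = (60 − m_{k+1}²)/d_k, a_{k+1} = ⌊(a₀ + m_{k+1})/d_{k+1}⌋ (starting m₀ = 0, d₀ = 1), with convergents p_k = a_k·p_{k-1} + p_{k-2}, q_k = a_k·q_{k-1} + q_{k-2} (p₋₁ = 1, q₋₁ = 0):
  k = 0: a₀ = 7; p₀/q₀ = 7/1; p₀² − 60·q₀² = 49 − 60 = -11.
  k = 1: m = 7, d = 11, a = ⌊(7 + 7)/11⌋ = 1; p/q = (1·7 + 1)/(1·1 + 0) = 8/1; p² − 60·q² = 64 − 60 = 4.
  k = 2: m = 4, d = 4, a = ⌊(7 + 4)/4⌋ = 2; p/q = (2·8 + 7)/(2·1 + 1) = 23/3; p² − 60·q² = 529 − 540 = -11.
  k = 3: m = 4, d = 11, a = ⌊(7 + 4)/11⌋ = 1; p/q = (1·23 + 8)/(1·3 + 1) = 31/4; p² − 60·q² = 961 − 960 = 1.
  The first convergent with p² − 60·q² = 1 gives the fundamental solution (x₁, y₁) = (31, 4).
Step 2: Apply the recurrence (x_{n+1}, y_{n+1}) = (x₁x_n + 60y₁y_n, x₁y_n + y₁x_n) repeatedly.
  From (x_1, y_1) = (31, 4): x_2 = 31·31 + 60·4·4 = 1921; y_2 = 31·4 + 4·31 = 248.
  From (x_2, y_2) = (1921, 248): x_3 = 31·1921 + 60·4·248 = 119071; y_3 = 31·248 + 4·1921 = 15372.
  From (x_3, y_3) = (119071, 15372): x_4 = 31·119071 + 60·4·15372 = 7380481; y_4 = 31·15372 + 4·119071 = 952816.
  From (x_4, y_4) = (7380481, 952816): x_5 = 31·7380481 + 60·4·952816 = 457470751; y_5 = 31·952816 + 4·7380481 = 59059220.
  From (x_5, y_5) = (457470751, 59059220): x_6 = 31·457470751 + 60·4·59059220 = 28355806081; y_6 = 31·59059220 + 4·457470751 = 3660718824.
Step 3: Verify x_6² - 60·y_6² = 804051738503276578561 - 804051738503276578560 = 1 (should be 1). ✓

(x_1, y_1) = (31, 4); (x_6, y_6) = (28355806081, 3660718824).


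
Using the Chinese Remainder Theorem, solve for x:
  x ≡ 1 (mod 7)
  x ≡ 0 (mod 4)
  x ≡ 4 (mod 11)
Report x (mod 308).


Moduli 7, 4, 11 are pairwise coprime; by CRT there is a unique solution modulo M = 7 · 4 · 11 = 308.
Solve pairwise, accumulating the modulus:
  Start with x ≡ 1 (mod 7).
  Combine with x ≡ 0 (mod 4): since gcd(7, 4) = 1, we get a unique residue mod 28.
    Write x = 1 + 7·t and substitute into x ≡ 0 (mod 4): 7·t ≡ 0 − 1 = -1 (mod 4).
    Reduce coefficients mod 4: 3·t ≡ 3 (mod 4).
    The inverse of 3 mod 4 is 3 (since 3·3 = 9 = 2·4 + 1), so t ≡ 3·3 = 9 ≡ 1 (mod 4).
    Then x = 1 + 7·1 = 8, valid modulo lcm(7, 4) = 28: x ≡ 8 (mod 28).
  Combine with x ≡ 4 (mod 11): since gcd(28, 11) = 1, we get a unique residue mod 308.
    Write x = 8 + 28·t and substitute into x ≡ 4 (mod 11): 28·t ≡ 4 − 8 = -4 (mod 11).
    Reduce coefficients mod 11: 6·t ≡ 7 (mod 11).
    The inverse of 6 mod 11 is 2 (since 6·2 = 12 = 1·11 + 1), so t ≡ 2·7 = 14 ≡ 3 (mod 11).
    Then x = 8 + 28·3 = 92, valid modulo lcm(28, 11) = 308: x ≡ 92 (mod 308).
Verify: 92 mod 7 = 1 ✓, 92 mod 4 = 0 ✓, 92 mod 11 = 4 ✓.

x ≡ 92 (mod 308).


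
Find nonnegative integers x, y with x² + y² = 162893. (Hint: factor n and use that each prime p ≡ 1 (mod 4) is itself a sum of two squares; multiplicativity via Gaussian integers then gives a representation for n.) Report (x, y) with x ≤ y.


Step 1: Factor n = 162893 = 29 · 41 · 137.
Step 2: Check the mod-4 condition on each prime factor: 29 ≡ 1 (mod 4), exponent 1; 41 ≡ 1 (mod 4), exponent 1; 137 ≡ 1 (mod 4), exponent 1.
All primes ≡ 3 (mod 4) appear to even exponent (or don't appear), so by the two-squares theorem n IS expressible as a sum of two squares.
Step 3: Build a representation. Here n = 29 · 41 · 137 is a product of primes ≡ 1 (mod 4). Each prime p ≡ 1 (mod 4) is itself a sum of two squares; find a² by testing p − a² for a perfect square:
  29: 29 − 1² = 28, 29 − 2² = 25 = 5² ⇒ 29 = 2² + 5².
  41: 41 − 1² = 40, 41 − 2² = 37, 41 − 3² = 32, 41 − 4² = 25 = 5² ⇒ 41 = 4² + 5².
  137: 137 − 1² = 136, 137 − 2² = 133, 137 − 3² = 128, 137 − 4² = 121 = 11² ⇒ 137 = 4² + 11².
  Combine using the Brahmagupta–Fibonacci identity (a² + b²)(c² + d²) = (ac − bd)² + (ad + bc)² = (ac + bd)² + (ad − bc)²:
  29 · 41 = 1189: from (2² + 5²)(4² + 5²), take (2·4 − 5·5, 2·5 + 5·4) = (8 − 25, 10 + 20) = (-17, 30); dropping signs (only squares matter) gives (17, 30); check 17² + 30² = 289 + 900 = 1189 ✓.
  1189 · 137 = 162893: from (17² + 30²)(4² + 11²), take (17·4 − 30·11, 17·11 + 30·4) = (68 − 330, 187 + 120) = (-262, 307); dropping signs (only squares matter) gives (262, 307); check 262² + 307² = 68644 + 94249 = 162893 ✓.
Step 4: Order so x ≤ y and verify: 262² + 307² = 68644 + 94249 = 162893 = n. ✓

n = 162893 = 262² + 307² (one valid representation with x ≤ y).


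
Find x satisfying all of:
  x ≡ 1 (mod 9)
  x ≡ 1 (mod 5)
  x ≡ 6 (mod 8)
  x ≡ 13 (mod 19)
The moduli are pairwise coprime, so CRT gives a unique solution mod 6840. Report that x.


Product of moduli M = 9 · 5 · 8 · 19 = 6840.
Merge one congruence at a time:
  Start: x ≡ 1 (mod 9).
  Combine with x ≡ 1 (mod 5); new modulus lcm = 45.
    Write x = 1 + 9·t and substitute into x ≡ 1 (mod 5): 9·t ≡ 1 − 1 = 0 (mod 5).
    Reduce coefficients mod 5: 4·t ≡ 0 (mod 5).
    The inverse of 4 mod 5 is 4 (since 4·4 = 16 = 3·5 + 1), so t ≡ 4·0 = 0 ≡ 0 (mod 5).
    Then x = 1 + 9·0 = 1, valid modulo lcm(9, 5) = 45: x ≡ 1 (mod 45).
  Combine with x ≡ 6 (mod 8); new modulus lcm = 360.
    Write x = 1 + 45·t and substitute into x ≡ 6 (mod 8): 45·t ≡ 6 − 1 = 5 (mod 8).
    Reduce coefficients mod 8: 5·t ≡ 5 (mod 8).
    The inverse of 5 mod 8 is 5 (since 5·5 = 25 = 3·8 + 1), so t ≡ 5·5 = 25 ≡ 1 (mod 8).
    Then x = 1 + 45·1 = 46, valid modulo lcm(45, 8) = 360: x ≡ 46 (mod 360).
  Combine with x ≡ 13 (mod 19); new modulus lcm = 6840.
    Write x = 46 + 360·t and substitute into x ≡ 13 (mod 19): 360·t ≡ 13 − 46 = -33 (mod 19).
    Reduce coefficients mod 19: 18·t ≡ 5 (mod 19).
    The inverse of 18 mod 19 is 18 (since 18·18 = 324 = 17·19 + 1), so t ≡ 18·5 = 90 ≡ 14 (mod 19).
    Then x = 46 + 360·14 = 5086, valid modulo lcm(360, 19) = 6840: x ≡ 5086 (mod 6840).
Verify against each original: 5086 mod 9 = 1, 5086 mod 5 = 1, 5086 mod 8 = 6, 5086 mod 19 = 13.

x ≡ 5086 (mod 6840).


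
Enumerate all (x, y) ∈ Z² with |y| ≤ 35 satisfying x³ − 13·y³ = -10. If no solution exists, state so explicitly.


The equation is x³ - 13y³ = -10. For fixed y, x³ = 13·y³ − 10, so a solution requires the RHS to be a perfect cube.
Strategy: iterate y from -35 to 35, compute RHS = 13·y³ − 10, and check whether it is a (positive or negative) perfect cube.
Check small values of y:
  y = 0: RHS = -10 is not a perfect cube.
  y = 1: RHS = 3 is not a perfect cube.
  y = -1: RHS = -23 is not a perfect cube.
  y = 2: RHS = 94 is not a perfect cube.
  y = -2: RHS = -114 is not a perfect cube.
  y = 3: RHS = 341 is not a perfect cube.
  y = -3: RHS = -361 is not a perfect cube.
Continuing the search up to |y| = 35 finds no solutions either.
No (x, y) in the scanned range satisfies the equation.

No integer solutions with |y| ≤ 35.


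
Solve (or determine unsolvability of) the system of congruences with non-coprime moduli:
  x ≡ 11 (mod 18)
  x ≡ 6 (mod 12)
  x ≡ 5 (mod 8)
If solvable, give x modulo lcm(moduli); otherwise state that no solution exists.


Moduli 18, 12, 8 are not pairwise coprime, so CRT works modulo lcm(m_i) when all pairwise compatibility conditions hold.
Pairwise compatibility: gcd(m_i, m_j) must divide a_i - a_j for every pair.
Merge one congruence at a time:
  Start: x ≡ 11 (mod 18).
  Combine with x ≡ 6 (mod 12): gcd(18, 12) = 6, and 6 - 11 = -5 is NOT divisible by 6.
    ⇒ system is inconsistent (no integer solution).

No solution (the system is inconsistent).


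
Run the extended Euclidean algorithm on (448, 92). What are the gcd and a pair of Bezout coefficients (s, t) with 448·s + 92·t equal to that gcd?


Euclidean algorithm on (448, 92) — divide until remainder is 0:
  448 = 4 · 92 + 80
  92 = 1 · 80 + 12
  80 = 6 · 12 + 8
  12 = 1 · 8 + 4
  8 = 2 · 4 + 0
gcd(448, 92) = 4.
Track Bezout coefficients alongside the remainders: start with r₀ = 448 = a·1 + b·0 (s = 1, t = 0) and r₁ = 92 = a·0 + b·1 (s = 0, t = 1); each new remainder r_{k+1} = r_{k-1} − q_k·r_k inherits s_{k+1} = s_{k-1} − q_k·s_k, t_{k+1} = t_{k-1} − q_k·t_k, so r_k = a·s_k + b·t_k at every step:
  q = 4: r = 80, s = 1 − 4·0 = 1, t = 0 − 4·1 = -4  (check: 448·1 + 92·(-4) = 80)
  q = 1: r = 12, s = 0 − 1·1 = -1, t = 1 − 1·(-4) = 5  (check: 448·(-1) + 92·5 = 12)
  q = 6: r = 8, s = 1 − 6·(-1) = 7, t = -4 − 6·5 = -34  (check: 448·7 + 92·(-34) = 8)
  q = 1: r = 4, s = -1 − 1·7 = -8, t = 5 − 1·(-34) = 39  (check: 448·(-8) + 92·39 = 4)
The row with r = 4 (the gcd) gives the Bezout coefficients s = -8, t = 39.
Result: 448 · (-8) + 92 · (39) = 4.

gcd(448, 92) = 4; s = -8, t = 39 (check: 448·(-8) + 92·39 = 4).


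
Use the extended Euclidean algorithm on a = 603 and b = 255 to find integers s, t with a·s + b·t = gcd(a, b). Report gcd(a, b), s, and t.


Euclidean algorithm on (603, 255) — divide until remainder is 0:
  603 = 2 · 255 + 93
  255 = 2 · 93 + 69
  93 = 1 · 69 + 24
  69 = 2 · 24 + 21
  24 = 1 · 21 + 3
  21 = 7 · 3 + 0
gcd(603, 255) = 3.
Track Bezout coefficients alongside the remainders: start with r₀ = 603 = a·1 + b·0 (s = 1, t = 0) and r₁ = 255 = a·0 + b·1 (s = 0, t = 1); each new remainder r_{k+1} = r_{k-1} − q_k·r_k inherits s_{k+1} = s_{k-1} − q_k·s_k, t_{k+1} = t_{k-1} − q_k·t_k, so r_k = a·s_k + b·t_k at every step:
  q = 2: r = 93, s = 1 − 2·0 = 1, t = 0 − 2·1 = -2  (check: 603·1 + 255·(-2) = 93)
  q = 2: r = 69, s = 0 − 2·1 = -2, t = 1 − 2·(-2) = 5  (check: 603·(-2) + 255·5 = 69)
  q = 1: r = 24, s = 1 − 1·(-2) = 3, t = -2 − 1·5 = -7  (check: 603·3 + 255·(-7) = 24)
  q = 2: r = 21, s = -2 − 2·3 = -8, t = 5 − 2·(-7) = 19  (check: 603·(-8) + 255·19 = 21)
  q = 1: r = 3, s = 3 − 1·(-8) = 11, t = -7 − 1·19 = -26  (check: 603·11 + 255·(-26) = 3)
The row with r = 3 (the gcd) gives the Bezout coefficients s = 11, t = -26.
Result: 603 · (11) + 255 · (-26) = 3.

gcd(603, 255) = 3; s = 11, t = -26 (check: 603·11 + 255·(-26) = 3).


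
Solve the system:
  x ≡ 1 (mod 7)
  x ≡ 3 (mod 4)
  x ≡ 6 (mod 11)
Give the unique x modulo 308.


Moduli 7, 4, 11 are pairwise coprime; by CRT there is a unique solution modulo M = 7 · 4 · 11 = 308.
Solve pairwise, accumulating the modulus:
  Start with x ≡ 1 (mod 7).
  Combine with x ≡ 3 (mod 4): since gcd(7, 4) = 1, we get a unique residue mod 28.
    Write x = 1 + 7·t and substitute into x ≡ 3 (mod 4): 7·t ≡ 3 − 1 = 2 (mod 4).
    Reduce coefficients mod 4: 3·t ≡ 2 (mod 4).
    The inverse of 3 mod 4 is 3 (since 3·3 = 9 = 2·4 + 1), so t ≡ 3·2 = 6 ≡ 2 (mod 4).
    Then x = 1 + 7·2 = 15, valid modulo lcm(7, 4) = 28: x ≡ 15 (mod 28).
  Combine with x ≡ 6 (mod 11): since gcd(28, 11) = 1, we get a unique residue mod 308.
    Write x = 15 + 28·t and substitute into x ≡ 6 (mod 11): 28·t ≡ 6 − 15 = -9 (mod 11).
    Reduce coefficients mod 11: 6·t ≡ 2 (mod 11).
    The inverse of 6 mod 11 is 2 (since 6·2 = 12 = 1·11 + 1), so t ≡ 2·2 = 4 ≡ 4 (mod 11).
    Then x = 15 + 28·4 = 127, valid modulo lcm(28, 11) = 308: x ≡ 127 (mod 308).
Verify: 127 mod 7 = 1 ✓, 127 mod 4 = 3 ✓, 127 mod 11 = 6 ✓.

x ≡ 127 (mod 308).


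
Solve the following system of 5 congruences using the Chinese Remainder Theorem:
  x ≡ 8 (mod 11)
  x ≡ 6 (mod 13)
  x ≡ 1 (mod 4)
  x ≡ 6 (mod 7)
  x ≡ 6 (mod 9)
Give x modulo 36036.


Product of moduli M = 11 · 13 · 4 · 7 · 9 = 36036.
Merge one congruence at a time:
  Start: x ≡ 8 (mod 11).
  Combine with x ≡ 6 (mod 13); new modulus lcm = 143.
    Write x = 8 + 11·t and substitute into x ≡ 6 (mod 13): 11·t ≡ 6 − 8 = -2 (mod 13).
    Reduce coefficients mod 13: 11·t ≡ 11 (mod 13).
    The inverse of 11 mod 13 is 6 (since 11·6 = 66 = 5·13 + 1), so t ≡ 6·11 = 66 ≡ 1 (mod 13).
    Then x = 8 + 11·1 = 19, valid modulo lcm(11, 13) = 143: x ≡ 19 (mod 143).
  Combine with x ≡ 1 (mod 4); new modulus lcm = 572.
    Write x = 19 + 143·t and substitute into x ≡ 1 (mod 4): 143·t ≡ 1 − 19 = -18 (mod 4).
    Reduce coefficients mod 4: 3·t ≡ 2 (mod 4).
    The inverse of 3 mod 4 is 3 (since 3·3 = 9 = 2·4 + 1), so t ≡ 3·2 = 6 ≡ 2 (mod 4).
    Then x = 19 + 143·2 = 305, valid modulo lcm(143, 4) = 572: x ≡ 305 (mod 572).
  Combine with x ≡ 6 (mod 7); new modulus lcm = 4004.
    Write x = 305 + 572·t and substitute into x ≡ 6 (mod 7): 572·t ≡ 6 − 305 = -299 (mod 7).
    Reduce coefficients mod 7: 5·t ≡ 2 (mod 7).
    The inverse of 5 mod 7 is 3 (since 5·3 = 15 = 2·7 + 1), so t ≡ 3·2 = 6 ≡ 6 (mod 7).
    Then x = 305 + 572·6 = 3737, valid modulo lcm(572, 7) = 4004: x ≡ 3737 (mod 4004).
  Combine with x ≡ 6 (mod 9); new modulus lcm = 36036.
    Write x = 3737 + 4004·t and substitute into x ≡ 6 (mod 9): 4004·t ≡ 6 − 3737 = -3731 (mod 9).
    Reduce coefficients mod 9: 8·t ≡ 4 (mod 9).
    The inverse of 8 mod 9 is 8 (since 8·8 = 64 = 7·9 + 1), so t ≡ 8·4 = 32 ≡ 5 (mod 9).
    Then x = 3737 + 4004·5 = 23757, valid modulo lcm(4004, 9) = 36036: x ≡ 23757 (mod 36036).
Verify against each original: 23757 mod 11 = 8, 23757 mod 13 = 6, 23757 mod 4 = 1, 23757 mod 7 = 6, 23757 mod 9 = 6.

x ≡ 23757 (mod 36036).


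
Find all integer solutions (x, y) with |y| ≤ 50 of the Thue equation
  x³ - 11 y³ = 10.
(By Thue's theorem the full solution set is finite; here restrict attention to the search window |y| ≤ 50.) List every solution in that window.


The equation is x³ - 11y³ = 10. For fixed y, x³ = 11·y³ + 10, so a solution requires the RHS to be a perfect cube.
Strategy: iterate y from -50 to 50, compute RHS = 11·y³ + 10, and check whether it is a (positive or negative) perfect cube.
Check small values of y:
  y = 0: RHS = 10 is not a perfect cube.
  y = 1: RHS = 21 is not a perfect cube.
  y = -1: RHS = -1 = (-1)³ ⇒ x = -1 works.
  y = 2: RHS = 98 is not a perfect cube.
  y = -2: RHS = -78 is not a perfect cube.
  y = 3: RHS = 307 is not a perfect cube.
  y = -3: RHS = -287 is not a perfect cube.
Continuing the search up to |y| = 50 finds no further solutions beyond those listed.
Collected solutions: (-1, -1).

Solutions (with |y| ≤ 50): (-1, -1).


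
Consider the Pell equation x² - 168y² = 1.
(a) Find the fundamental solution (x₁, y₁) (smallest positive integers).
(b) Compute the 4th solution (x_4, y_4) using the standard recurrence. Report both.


Step 1: Find the fundamental solution (x₁, y₁) of x² - 168y² = 1.
  Expand √168 as a continued fraction. a₀ = ⌊√168⌋ = 12; iterate m_{k+1} = d_k·a_k − m_k, d_{k+1} = (168 − m_{k+1}²)/d_k, a_{k+1} = ⌊(a₀ + m_{k+1})/d_{k+1}⌋ (starting m₀ = 0, d₀ = 1), with convergents p_k = a_k·p_{k-1} + p_{k-2}, q_k = a_k·q_{k-1} + q_{k-2} (p₋₁ = 1, q₋₁ = 0):
  k = 0: a₀ = 12; p₀/q₀ = 12/1; p₀² − 168·q₀² = 144 − 168 = -24.
  k = 1: m = 12, d = 24, a = ⌊(12 + 12)/24⌋ = 1; p/q = (1·12 + 1)/(1·1 + 0) = 13/1; p² − 168·q² = 169 − 168 = 1.
  The first convergent with p² − 168·q² = 1 gives the fundamental solution (x₁, y₁) = (13, 1).
Step 2: Apply the recurrence (x_{n+1}, y_{n+1}) = (x₁x_n + 168y₁y_n, x₁y_n + y₁x_n) repeatedly.
  From (x_1, y_1) = (13, 1): x_2 = 13·13 + 168·1·1 = 337; y_2 = 13·1 + 1·13 = 26.
  From (x_2, y_2) = (337, 26): x_3 = 13·337 + 168·1·26 = 8749; y_3 = 13·26 + 1·337 = 675.
  From (x_3, y_3) = (8749, 675): x_4 = 13·8749 + 168·1·675 = 227137; y_4 = 13·675 + 1·8749 = 17524.
Step 3: Verify x_4² - 168·y_4² = 51591216769 - 51591216768 = 1 (should be 1). ✓

(x_1, y_1) = (13, 1); (x_4, y_4) = (227137, 17524).


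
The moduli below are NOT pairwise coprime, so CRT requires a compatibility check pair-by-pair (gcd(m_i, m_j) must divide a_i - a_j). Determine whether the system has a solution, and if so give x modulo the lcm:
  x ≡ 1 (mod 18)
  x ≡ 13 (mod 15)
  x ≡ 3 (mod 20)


Moduli 18, 15, 20 are not pairwise coprime, so CRT works modulo lcm(m_i) when all pairwise compatibility conditions hold.
Pairwise compatibility: gcd(m_i, m_j) must divide a_i - a_j for every pair.
Merge one congruence at a time:
  Start: x ≡ 1 (mod 18).
  Combine with x ≡ 13 (mod 15): gcd(18, 15) = 3; 13 - 1 = 12, which IS divisible by 3, so compatible.
    Write x = 1 + 18·t and substitute into x ≡ 13 (mod 15): 18·t ≡ 13 − 1 = 12 (mod 15).
    Divide the congruence (and modulus) by g = 3: 6·t ≡ 4 (mod 5).
    Reduce coefficients mod 5: 1·t ≡ 4 (mod 5).
    So t ≡ 4 (mod 5).
    Then x = 1 + 18·4 = 73, valid modulo lcm(18, 15) = 90: x ≡ 73 (mod 90).
  Combine with x ≡ 3 (mod 20): gcd(90, 20) = 10; 3 - 73 = -70, which IS divisible by 10, so compatible.
    Write x = 73 + 90·t and substitute into x ≡ 3 (mod 20): 90·t ≡ 3 − 73 = -70 (mod 20).
    Divide the congruence (and modulus) by g = 10: 9·t ≡ -7 (mod 2).
    Reduce coefficients mod 2: 1·t ≡ 1 (mod 2).
    So t ≡ 1 (mod 2).
    Then x = 73 + 90·1 = 163, valid modulo lcm(90, 20) = 180: x ≡ 163 (mod 180).
Verify: 163 mod 18 = 1, 163 mod 15 = 13, 163 mod 20 = 3.

x ≡ 163 (mod 180).


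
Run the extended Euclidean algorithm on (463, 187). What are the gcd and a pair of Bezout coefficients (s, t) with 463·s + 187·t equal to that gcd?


Euclidean algorithm on (463, 187) — divide until remainder is 0:
  463 = 2 · 187 + 89
  187 = 2 · 89 + 9
  89 = 9 · 9 + 8
  9 = 1 · 8 + 1
  8 = 8 · 1 + 0
gcd(463, 187) = 1.
Track Bezout coefficients alongside the remainders: start with r₀ = 463 = a·1 + b·0 (s = 1, t = 0) and r₁ = 187 = a·0 + b·1 (s = 0, t = 1); each new remainder r_{k+1} = r_{k-1} − q_k·r_k inherits s_{k+1} = s_{k-1} − q_k·s_k, t_{k+1} = t_{k-1} − q_k·t_k, so r_k = a·s_k + b·t_k at every step:
  q = 2: r = 89, s = 1 − 2·0 = 1, t = 0 − 2·1 = -2  (check: 463·1 + 187·(-2) = 89)
  q = 2: r = 9, s = 0 − 2·1 = -2, t = 1 − 2·(-2) = 5  (check: 463·(-2) + 187·5 = 9)
  q = 9: r = 8, s = 1 − 9·(-2) = 19, t = -2 − 9·5 = -47  (check: 463·19 + 187·(-47) = 8)
  q = 1: r = 1, s = -2 − 1·19 = -21, t = 5 − 1·(-47) = 52  (check: 463·(-21) + 187·52 = 1)
The row with r = 1 (the gcd) gives the Bezout coefficients s = -21, t = 52.
Result: 463 · (-21) + 187 · (52) = 1.

gcd(463, 187) = 1; s = -21, t = 52 (check: 463·(-21) + 187·52 = 1).


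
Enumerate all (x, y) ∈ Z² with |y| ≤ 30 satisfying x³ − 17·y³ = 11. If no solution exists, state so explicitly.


The equation is x³ - 17y³ = 11. For fixed y, x³ = 17·y³ + 11, so a solution requires the RHS to be a perfect cube.
Strategy: iterate y from -30 to 30, compute RHS = 17·y³ + 11, and check whether it is a (positive or negative) perfect cube.
Check small values of y:
  y = 0: RHS = 11 is not a perfect cube.
  y = 1: RHS = 28 is not a perfect cube.
  y = -1: RHS = -6 is not a perfect cube.
  y = 2: RHS = 147 is not a perfect cube.
  y = -2: RHS = -125 = (-5)³ ⇒ x = -5 works.
  y = 3: RHS = 470 is not a perfect cube.
  y = -3: RHS = -448 is not a perfect cube.
Continuing the search up to |y| = 30 finds no further solutions beyond those listed.
Collected solutions: (-5, -2).

Solutions (with |y| ≤ 30): (-5, -2).


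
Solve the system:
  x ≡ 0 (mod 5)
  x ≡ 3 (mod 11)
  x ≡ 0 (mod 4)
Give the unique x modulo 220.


Moduli 5, 11, 4 are pairwise coprime; by CRT there is a unique solution modulo M = 5 · 11 · 4 = 220.
Solve pairwise, accumulating the modulus:
  Start with x ≡ 0 (mod 5).
  Combine with x ≡ 3 (mod 11): since gcd(5, 11) = 1, we get a unique residue mod 55.
    Write x = 0 + 5·t and substitute into x ≡ 3 (mod 11): 5·t ≡ 3 − 0 = 3 (mod 11).
    The inverse of 5 mod 11 is 9 (since 5·9 = 45 = 4·11 + 1), so t ≡ 9·3 = 27 ≡ 5 (mod 11).
    Then x = 0 + 5·5 = 25, valid modulo lcm(5, 11) = 55: x ≡ 25 (mod 55).
  Combine with x ≡ 0 (mod 4): since gcd(55, 4) = 1, we get a unique residue mod 220.
    Write x = 25 + 55·t and substitute into x ≡ 0 (mod 4): 55·t ≡ 0 − 25 = -25 (mod 4).
    Reduce coefficients mod 4: 3·t ≡ 3 (mod 4).
    The inverse of 3 mod 4 is 3 (since 3·3 = 9 = 2·4 + 1), so t ≡ 3·3 = 9 ≡ 1 (mod 4).
    Then x = 25 + 55·1 = 80, valid modulo lcm(55, 4) = 220: x ≡ 80 (mod 220).
Verify: 80 mod 5 = 0 ✓, 80 mod 11 = 3 ✓, 80 mod 4 = 0 ✓.

x ≡ 80 (mod 220).


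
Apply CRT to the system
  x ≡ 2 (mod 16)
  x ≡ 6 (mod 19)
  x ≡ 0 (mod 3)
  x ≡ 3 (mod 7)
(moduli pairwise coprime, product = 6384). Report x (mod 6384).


Product of moduli M = 16 · 19 · 3 · 7 = 6384.
Merge one congruence at a time:
  Start: x ≡ 2 (mod 16).
  Combine with x ≡ 6 (mod 19); new modulus lcm = 304.
    Write x = 2 + 16·t and substitute into x ≡ 6 (mod 19): 16·t ≡ 6 − 2 = 4 (mod 19).
    The inverse of 16 mod 19 is 6 (since 16·6 = 96 = 5·19 + 1), so t ≡ 6·4 = 24 ≡ 5 (mod 19).
    Then x = 2 + 16·5 = 82, valid modulo lcm(16, 19) = 304: x ≡ 82 (mod 304).
  Combine with x ≡ 0 (mod 3); new modulus lcm = 912.
    Write x = 82 + 304·t and substitute into x ≡ 0 (mod 3): 304·t ≡ 0 − 82 = -82 (mod 3).
    Reduce coefficients mod 3: 1·t ≡ 2 (mod 3).
    So t ≡ 2 (mod 3).
    Then x = 82 + 304·2 = 690, valid modulo lcm(304, 3) = 912: x ≡ 690 (mod 912).
  Combine with x ≡ 3 (mod 7); new modulus lcm = 6384.
    Write x = 690 + 912·t and substitute into x ≡ 3 (mod 7): 912·t ≡ 3 − 690 = -687 (mod 7).
    Reduce coefficients mod 7: 2·t ≡ 6 (mod 7).
    The inverse of 2 mod 7 is 4 (since 2·4 = 8 = 1·7 + 1), so t ≡ 4·6 = 24 ≡ 3 (mod 7).
    Then x = 690 + 912·3 = 3426, valid modulo lcm(912, 7) = 6384: x ≡ 3426 (mod 6384).
Verify against each original: 3426 mod 16 = 2, 3426 mod 19 = 6, 3426 mod 3 = 0, 3426 mod 7 = 3.

x ≡ 3426 (mod 6384).
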